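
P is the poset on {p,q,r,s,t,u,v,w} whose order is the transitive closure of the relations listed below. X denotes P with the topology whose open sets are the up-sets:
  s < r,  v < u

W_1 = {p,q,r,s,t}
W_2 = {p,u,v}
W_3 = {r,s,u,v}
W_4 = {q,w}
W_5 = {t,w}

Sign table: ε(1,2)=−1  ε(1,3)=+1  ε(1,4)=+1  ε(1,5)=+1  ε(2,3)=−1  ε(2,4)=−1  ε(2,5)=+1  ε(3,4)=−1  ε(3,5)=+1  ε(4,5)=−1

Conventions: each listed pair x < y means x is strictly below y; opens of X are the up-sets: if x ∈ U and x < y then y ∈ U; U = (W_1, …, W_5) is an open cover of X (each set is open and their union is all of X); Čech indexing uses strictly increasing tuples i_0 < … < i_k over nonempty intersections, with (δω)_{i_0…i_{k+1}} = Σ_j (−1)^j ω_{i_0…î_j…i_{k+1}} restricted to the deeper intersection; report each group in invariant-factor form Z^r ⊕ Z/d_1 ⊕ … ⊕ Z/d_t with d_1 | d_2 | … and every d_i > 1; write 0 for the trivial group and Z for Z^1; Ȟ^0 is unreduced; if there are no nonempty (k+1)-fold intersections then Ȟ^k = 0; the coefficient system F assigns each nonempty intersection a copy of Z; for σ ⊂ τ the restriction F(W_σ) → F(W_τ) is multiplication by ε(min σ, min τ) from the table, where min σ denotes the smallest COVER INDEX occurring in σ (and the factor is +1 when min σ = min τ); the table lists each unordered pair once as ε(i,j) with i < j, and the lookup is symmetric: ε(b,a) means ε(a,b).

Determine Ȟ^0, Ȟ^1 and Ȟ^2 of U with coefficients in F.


nerve simplices:
  W12={p} W13={r,s} W14={q} W15={t} W23={u,v} W45={w}
C dims 5,6; δ0: rk 5, SNF 1^4·2
degree 0: 5−5−0 = 0 → Ȟ^0 ≅ 0
degree 1: 6−0−5 = 1 plus torsion [2] → Ȟ^1 ≅ Z ⊕ Z/2
degree 2: 0−0−0 = 0 → Ȟ^2 ≅ 0

Ȟ^0 ≅ 0, Ȟ^1 ≅ Z ⊕ Z/2, Ȟ^2 ≅ 0


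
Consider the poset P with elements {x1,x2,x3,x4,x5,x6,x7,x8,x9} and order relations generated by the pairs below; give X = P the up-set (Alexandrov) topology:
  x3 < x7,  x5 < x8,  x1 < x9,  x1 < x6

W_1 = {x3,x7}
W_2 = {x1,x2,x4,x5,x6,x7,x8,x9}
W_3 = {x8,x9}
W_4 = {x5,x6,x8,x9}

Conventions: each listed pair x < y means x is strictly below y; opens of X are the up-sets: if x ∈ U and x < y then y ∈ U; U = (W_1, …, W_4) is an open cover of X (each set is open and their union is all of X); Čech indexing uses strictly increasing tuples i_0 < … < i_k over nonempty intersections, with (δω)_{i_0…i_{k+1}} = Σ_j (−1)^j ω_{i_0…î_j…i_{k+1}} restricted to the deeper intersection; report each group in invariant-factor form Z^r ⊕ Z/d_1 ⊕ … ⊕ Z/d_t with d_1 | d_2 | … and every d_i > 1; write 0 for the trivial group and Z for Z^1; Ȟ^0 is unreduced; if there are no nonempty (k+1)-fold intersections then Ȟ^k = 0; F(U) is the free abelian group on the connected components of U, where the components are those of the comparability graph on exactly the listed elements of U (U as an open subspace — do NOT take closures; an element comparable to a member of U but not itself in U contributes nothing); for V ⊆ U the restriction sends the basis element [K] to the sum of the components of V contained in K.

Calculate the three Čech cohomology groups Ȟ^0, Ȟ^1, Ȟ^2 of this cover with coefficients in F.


Ȟ^0(U;F) ≅ Z^5; Ȟ^1(U;F) ≅ 0; Ȟ^2(U;F) ≅ 0

nonempty intersections:
  W12={x7} W23={x8,x9} W24={x5,x6,x8,x9} W34={x8,x9}
  W234={x8,x9}
components per intersection:
  W1: {x3,x7}
  W2: {x1,x6,x9} {x2} {x4} {x5,x8} {x7}
  W3: {x8} {x9}
  W4: {x5,x8} {x6} {x9}
  W12: {x7}
  W23: {x8} {x9}
  W24: {x5,x8} {x6} {x9}
  W34: {x8} {x9}
  W234: {x8} {x9}
C dims 11,8,2; δ0: rk 6, SNF 1^6; δ1: rk 2, SNF 1^2
Ȟ^0: (11−6)−0=5 ⇒ Z^5
Ȟ^1: (8−2)−6=0 ⇒ 0
Ȟ^2: (2−0)−2=0 ⇒ 0


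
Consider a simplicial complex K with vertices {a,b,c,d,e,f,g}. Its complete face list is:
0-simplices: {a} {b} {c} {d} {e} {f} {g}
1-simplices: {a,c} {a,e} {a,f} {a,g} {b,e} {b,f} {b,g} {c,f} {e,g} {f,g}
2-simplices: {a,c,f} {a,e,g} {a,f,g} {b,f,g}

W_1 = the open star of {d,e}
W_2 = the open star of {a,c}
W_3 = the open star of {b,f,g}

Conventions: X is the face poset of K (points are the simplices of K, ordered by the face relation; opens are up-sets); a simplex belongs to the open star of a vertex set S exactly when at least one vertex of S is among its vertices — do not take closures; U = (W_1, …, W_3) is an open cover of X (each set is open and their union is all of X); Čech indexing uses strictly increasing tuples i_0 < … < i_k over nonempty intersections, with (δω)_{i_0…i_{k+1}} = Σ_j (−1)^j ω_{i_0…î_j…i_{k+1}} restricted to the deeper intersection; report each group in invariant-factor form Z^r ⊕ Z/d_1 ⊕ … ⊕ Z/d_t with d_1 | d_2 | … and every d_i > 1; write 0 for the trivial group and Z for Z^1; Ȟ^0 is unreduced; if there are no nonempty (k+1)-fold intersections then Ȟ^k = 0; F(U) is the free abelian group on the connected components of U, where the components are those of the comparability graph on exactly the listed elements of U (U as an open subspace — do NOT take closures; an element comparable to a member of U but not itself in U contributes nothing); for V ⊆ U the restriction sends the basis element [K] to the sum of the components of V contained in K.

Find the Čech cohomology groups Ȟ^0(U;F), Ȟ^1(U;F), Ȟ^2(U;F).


nonempty intersections:
  W1={{d},{e},{a,e},{b,e},{e,g},{a,e,g}} W2={{a},{c},{a,c},{a,e},{a,f},{a,g},{c,f},{a,c,f},{a,e,g},{a,f,g}} W3={{b},{f},{g},{a,f},{a,g},{b,e},{b,f},{b,g},{c,f},{e,g},{f,g},{a,c,f},{a,e,g},{a,f,g},{b,f,g}}
  W12={{a,e},{a,e,g}} W13={{b,e},{e,g},{a,e,g}} W23={{a,f},{a,g},{c,f},{a,c,f},{a,e,g},{a,f,g}}
  W123={{a,e,g}}
components per intersection:
  W1: {{d}} {{e},{a,e},{b,e},{e,g},{a,e,g}}
  W2: {{a},{c},{a,c},{a,e},{a,f},{a,g},{c,f},{a,c,f},{a,e,g},{a,f,g}}
  W3: {{b},{f},{g},{a,f},{a,g},{b,e},{b,f},{b,g},{c,f},{e,g},{f,g},{a,c,f},{a,e,g},{a,f,g},{b,f,g}}
  W12: {{a,e},{a,e,g}}
  W13: {{b,e}} {{e,g},{a,e,g}}
  W23: {{a,f},{a,g},{c,f},{a,c,f},{a,e,g},{a,f,g}}
  W123: {{a,e,g}}
C dims 4,4,1; δ0: rk 2, SNF 1^2; δ1: rk 1, SNF 1^1
Ȟ^0: (4−2)−0=2 ⇒ Z^2
Ȟ^1: (4−1)−2=1 ⇒ Z
Ȟ^2: (1−0)−1=0 ⇒ 0

Ȟ^0 ≅ Z^2, Ȟ^1 ≅ Z, Ȟ^2 ≅ 0


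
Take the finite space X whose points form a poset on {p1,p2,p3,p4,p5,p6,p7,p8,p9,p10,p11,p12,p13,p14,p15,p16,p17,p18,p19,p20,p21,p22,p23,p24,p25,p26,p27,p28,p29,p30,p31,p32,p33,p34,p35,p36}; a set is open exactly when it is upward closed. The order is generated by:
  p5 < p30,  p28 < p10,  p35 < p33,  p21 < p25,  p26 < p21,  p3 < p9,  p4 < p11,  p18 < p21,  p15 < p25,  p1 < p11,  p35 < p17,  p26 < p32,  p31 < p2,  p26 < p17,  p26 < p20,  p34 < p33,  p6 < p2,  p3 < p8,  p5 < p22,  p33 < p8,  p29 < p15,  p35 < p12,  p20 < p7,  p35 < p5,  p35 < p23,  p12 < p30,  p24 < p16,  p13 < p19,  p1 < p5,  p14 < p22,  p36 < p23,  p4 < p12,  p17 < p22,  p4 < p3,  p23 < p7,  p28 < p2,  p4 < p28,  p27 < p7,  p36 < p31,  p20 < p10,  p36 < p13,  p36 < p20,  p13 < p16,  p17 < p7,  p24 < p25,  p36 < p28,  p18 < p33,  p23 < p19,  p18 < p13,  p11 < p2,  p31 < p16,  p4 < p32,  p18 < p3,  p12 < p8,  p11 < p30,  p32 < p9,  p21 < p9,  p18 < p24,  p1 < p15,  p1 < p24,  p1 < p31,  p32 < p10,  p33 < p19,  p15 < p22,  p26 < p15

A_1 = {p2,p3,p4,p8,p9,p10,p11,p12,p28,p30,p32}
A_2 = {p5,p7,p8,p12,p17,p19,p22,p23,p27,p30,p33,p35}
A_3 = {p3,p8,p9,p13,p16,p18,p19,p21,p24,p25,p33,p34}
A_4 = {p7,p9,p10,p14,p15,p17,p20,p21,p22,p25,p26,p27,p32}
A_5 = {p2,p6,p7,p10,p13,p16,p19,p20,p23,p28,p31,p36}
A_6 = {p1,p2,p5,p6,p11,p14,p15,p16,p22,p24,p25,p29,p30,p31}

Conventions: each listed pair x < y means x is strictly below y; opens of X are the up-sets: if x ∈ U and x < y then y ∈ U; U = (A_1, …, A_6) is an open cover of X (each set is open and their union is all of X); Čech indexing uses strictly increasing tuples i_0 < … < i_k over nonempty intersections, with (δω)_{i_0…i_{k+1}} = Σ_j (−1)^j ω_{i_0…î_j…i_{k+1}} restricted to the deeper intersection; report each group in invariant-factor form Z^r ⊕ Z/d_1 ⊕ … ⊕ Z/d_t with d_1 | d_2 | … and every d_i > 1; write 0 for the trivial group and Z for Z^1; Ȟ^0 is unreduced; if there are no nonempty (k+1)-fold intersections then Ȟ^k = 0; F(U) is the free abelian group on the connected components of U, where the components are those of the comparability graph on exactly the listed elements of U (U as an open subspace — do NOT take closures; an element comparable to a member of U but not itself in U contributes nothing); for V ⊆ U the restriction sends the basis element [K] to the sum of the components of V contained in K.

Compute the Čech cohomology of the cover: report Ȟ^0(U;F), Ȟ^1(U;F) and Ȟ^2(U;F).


nerve of the cover:
  A12={p8,p12,p30} A13={p3,p8,p9} A14={p9,p10,p32} A15={p2,p10,p28} A16={p2,p11,p30} A23={p8,p19,p33} A24={p7,p17,p22,p27} A25={p7,p19,p23} A26={p5,p22,p30} A34={p9,p21,p25} A35={p13,p16,p19} A36={p16,p24,p25} A45={p7,p10,p20} A46={p14,p15,p22,p25} A56={p2,p6,p16,p31}
  A123={p8} A126={p30} A134={p9} A145={p10} A156={p2} A235={p19} A245={p7} A246={p22} A346={p25} A356={p16}
components per intersection:
  A1: {p2,p3,p4,p8,p9,p10,p11,p12,p28,p30,p32}
  A2: {p5,p7,p8,p12,p17,p19,p22,p23,p27,p30,p33,p35}
  A3: {p3,p8,p9,p13,p16,p18,p19,p21,p24,p25,p33,p34}
  A4: {p7,p9,p10,p14,p15,p17,p20,p21,p22,p25,p26,p27,p32}
  A5: {p2,p6,p7,p10,p13,p16,p19,p20,p23,p28,p31,p36}
  A6: {p1,p2,p5,p6,p11,p14,p15,p16,p22,p24,p25,p29,p30,p31}
  A12: {p8,p12,p30}
  A13: {p3,p8,p9}
  A14: {p9,p10,p32}
  A15: {p2,p10,p28}
  A16: {p2,p11,p30}
  A23: {p8,p19,p33}
  A24: {p7,p17,p22,p27}
  A25: {p7,p19,p23}
  A26: {p5,p22,p30}
  A34: {p9,p21,p25}
  A35: {p13,p16,p19}
  A36: {p16,p24,p25}
  A45: {p7,p10,p20}
  A46: {p14,p15,p22,p25}
  A56: {p2,p6,p16,p31}
  A123: {p8}
  A126: {p30}
  A134: {p9}
  A145: {p10}
  A156: {p2}
  A235: {p19}
  A245: {p7}
  A246: {p22}
  A346: {p25}
  A356: {p16}
C dims 6,15,10; δ0: rk 5, SNF 1^5; δ1: rk 10, SNF 1^9·2
Ȟ^0 = (6 − 5) − 0 = 1, so Ȟ^0 ≅ Z
Ȟ^1 = (15 − 10) − 5 = 0, so Ȟ^1 ≅ 0
Ȟ^2 = (10 − 0) − 10 = 0 plus torsion [2], so Ȟ^2 ≅ Z/2

Ȟ^0 ≅ Z, Ȟ^1 ≅ 0, Ȟ^2 ≅ Z/2


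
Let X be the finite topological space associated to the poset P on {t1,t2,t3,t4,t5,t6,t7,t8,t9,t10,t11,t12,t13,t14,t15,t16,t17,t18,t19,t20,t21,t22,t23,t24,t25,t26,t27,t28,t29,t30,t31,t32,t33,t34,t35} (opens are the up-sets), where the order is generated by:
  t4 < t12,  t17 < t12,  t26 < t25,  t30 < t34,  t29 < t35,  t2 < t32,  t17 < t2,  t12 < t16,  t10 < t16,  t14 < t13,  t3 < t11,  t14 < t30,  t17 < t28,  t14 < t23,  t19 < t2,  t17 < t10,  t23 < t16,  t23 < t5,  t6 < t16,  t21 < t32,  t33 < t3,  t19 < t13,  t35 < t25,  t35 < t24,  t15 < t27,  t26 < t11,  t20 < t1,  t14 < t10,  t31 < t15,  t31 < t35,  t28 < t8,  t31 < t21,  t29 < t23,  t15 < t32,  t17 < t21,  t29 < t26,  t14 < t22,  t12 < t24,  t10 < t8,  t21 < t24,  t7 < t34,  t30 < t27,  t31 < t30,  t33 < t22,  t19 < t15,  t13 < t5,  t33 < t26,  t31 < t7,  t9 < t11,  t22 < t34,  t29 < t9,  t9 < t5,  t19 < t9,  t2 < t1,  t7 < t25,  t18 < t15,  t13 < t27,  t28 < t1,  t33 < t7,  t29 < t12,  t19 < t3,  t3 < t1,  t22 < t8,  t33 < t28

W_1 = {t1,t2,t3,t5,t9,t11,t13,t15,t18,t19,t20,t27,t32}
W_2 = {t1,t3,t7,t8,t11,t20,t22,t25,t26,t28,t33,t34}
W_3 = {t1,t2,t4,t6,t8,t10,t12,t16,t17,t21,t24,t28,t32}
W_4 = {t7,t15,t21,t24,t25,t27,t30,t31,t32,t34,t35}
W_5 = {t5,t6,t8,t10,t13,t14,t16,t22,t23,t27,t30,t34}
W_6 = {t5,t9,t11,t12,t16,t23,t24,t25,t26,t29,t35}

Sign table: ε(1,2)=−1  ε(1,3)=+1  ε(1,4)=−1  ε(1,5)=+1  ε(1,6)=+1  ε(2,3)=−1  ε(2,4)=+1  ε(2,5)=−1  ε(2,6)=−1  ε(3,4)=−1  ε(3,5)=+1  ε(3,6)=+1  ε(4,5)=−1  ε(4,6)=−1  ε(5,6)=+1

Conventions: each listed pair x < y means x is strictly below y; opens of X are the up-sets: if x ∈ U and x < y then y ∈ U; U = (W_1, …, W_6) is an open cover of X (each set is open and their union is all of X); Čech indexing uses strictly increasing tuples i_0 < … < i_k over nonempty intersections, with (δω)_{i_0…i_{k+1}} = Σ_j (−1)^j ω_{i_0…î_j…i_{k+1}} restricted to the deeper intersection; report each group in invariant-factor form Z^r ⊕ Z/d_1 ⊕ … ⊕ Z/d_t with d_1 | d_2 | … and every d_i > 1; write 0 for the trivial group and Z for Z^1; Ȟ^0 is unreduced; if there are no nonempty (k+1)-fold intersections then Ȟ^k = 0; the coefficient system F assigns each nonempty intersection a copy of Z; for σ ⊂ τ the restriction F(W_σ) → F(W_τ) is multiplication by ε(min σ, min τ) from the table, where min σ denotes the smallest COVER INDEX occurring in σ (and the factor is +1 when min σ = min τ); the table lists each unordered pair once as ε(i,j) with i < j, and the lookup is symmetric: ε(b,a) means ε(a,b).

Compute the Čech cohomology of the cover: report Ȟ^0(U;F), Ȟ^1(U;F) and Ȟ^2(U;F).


Ȟ^0(U;F) ≅ Z,  Ȟ^1(U;F) ≅ 0,  Ȟ^2(U;F) ≅ Z/2

nonempty overlaps:
  W12={t1,t3,t11,t20} W13={t1,t2,t32} W14={t15,t27,t32} W15={t5,t13,t27} W16={t5,t9,t11} W23={t1,t8,t28} W24={t7,t25,t34} W25={t8,t22,t34} W26={t11,t25,t26} W34={t21,t24,t32} W35={t6,t8,t10,t16} W36={t12,t16,t24} W45={t27,t30,t34} W46={t24,t25,t35} W56={t5,t16,t23}
  W123={t1} W126={t11} W134={t32} W145={t27} W156={t5} W235={t8} W245={t34} W246={t25} W346={t24} W356={t16}
C dims 6,15,10; δ0: rk 5, SNF 1^5; δ1: rk 10, SNF 1^9·2
degree 0: 6−5−0 = 1 → Ȟ^0 ≅ Z
degree 1: 15−10−5 = 0 → Ȟ^1 ≅ 0
degree 2: 10−0−10 = 0 plus torsion [2] → Ȟ^2 ≅ Z/2


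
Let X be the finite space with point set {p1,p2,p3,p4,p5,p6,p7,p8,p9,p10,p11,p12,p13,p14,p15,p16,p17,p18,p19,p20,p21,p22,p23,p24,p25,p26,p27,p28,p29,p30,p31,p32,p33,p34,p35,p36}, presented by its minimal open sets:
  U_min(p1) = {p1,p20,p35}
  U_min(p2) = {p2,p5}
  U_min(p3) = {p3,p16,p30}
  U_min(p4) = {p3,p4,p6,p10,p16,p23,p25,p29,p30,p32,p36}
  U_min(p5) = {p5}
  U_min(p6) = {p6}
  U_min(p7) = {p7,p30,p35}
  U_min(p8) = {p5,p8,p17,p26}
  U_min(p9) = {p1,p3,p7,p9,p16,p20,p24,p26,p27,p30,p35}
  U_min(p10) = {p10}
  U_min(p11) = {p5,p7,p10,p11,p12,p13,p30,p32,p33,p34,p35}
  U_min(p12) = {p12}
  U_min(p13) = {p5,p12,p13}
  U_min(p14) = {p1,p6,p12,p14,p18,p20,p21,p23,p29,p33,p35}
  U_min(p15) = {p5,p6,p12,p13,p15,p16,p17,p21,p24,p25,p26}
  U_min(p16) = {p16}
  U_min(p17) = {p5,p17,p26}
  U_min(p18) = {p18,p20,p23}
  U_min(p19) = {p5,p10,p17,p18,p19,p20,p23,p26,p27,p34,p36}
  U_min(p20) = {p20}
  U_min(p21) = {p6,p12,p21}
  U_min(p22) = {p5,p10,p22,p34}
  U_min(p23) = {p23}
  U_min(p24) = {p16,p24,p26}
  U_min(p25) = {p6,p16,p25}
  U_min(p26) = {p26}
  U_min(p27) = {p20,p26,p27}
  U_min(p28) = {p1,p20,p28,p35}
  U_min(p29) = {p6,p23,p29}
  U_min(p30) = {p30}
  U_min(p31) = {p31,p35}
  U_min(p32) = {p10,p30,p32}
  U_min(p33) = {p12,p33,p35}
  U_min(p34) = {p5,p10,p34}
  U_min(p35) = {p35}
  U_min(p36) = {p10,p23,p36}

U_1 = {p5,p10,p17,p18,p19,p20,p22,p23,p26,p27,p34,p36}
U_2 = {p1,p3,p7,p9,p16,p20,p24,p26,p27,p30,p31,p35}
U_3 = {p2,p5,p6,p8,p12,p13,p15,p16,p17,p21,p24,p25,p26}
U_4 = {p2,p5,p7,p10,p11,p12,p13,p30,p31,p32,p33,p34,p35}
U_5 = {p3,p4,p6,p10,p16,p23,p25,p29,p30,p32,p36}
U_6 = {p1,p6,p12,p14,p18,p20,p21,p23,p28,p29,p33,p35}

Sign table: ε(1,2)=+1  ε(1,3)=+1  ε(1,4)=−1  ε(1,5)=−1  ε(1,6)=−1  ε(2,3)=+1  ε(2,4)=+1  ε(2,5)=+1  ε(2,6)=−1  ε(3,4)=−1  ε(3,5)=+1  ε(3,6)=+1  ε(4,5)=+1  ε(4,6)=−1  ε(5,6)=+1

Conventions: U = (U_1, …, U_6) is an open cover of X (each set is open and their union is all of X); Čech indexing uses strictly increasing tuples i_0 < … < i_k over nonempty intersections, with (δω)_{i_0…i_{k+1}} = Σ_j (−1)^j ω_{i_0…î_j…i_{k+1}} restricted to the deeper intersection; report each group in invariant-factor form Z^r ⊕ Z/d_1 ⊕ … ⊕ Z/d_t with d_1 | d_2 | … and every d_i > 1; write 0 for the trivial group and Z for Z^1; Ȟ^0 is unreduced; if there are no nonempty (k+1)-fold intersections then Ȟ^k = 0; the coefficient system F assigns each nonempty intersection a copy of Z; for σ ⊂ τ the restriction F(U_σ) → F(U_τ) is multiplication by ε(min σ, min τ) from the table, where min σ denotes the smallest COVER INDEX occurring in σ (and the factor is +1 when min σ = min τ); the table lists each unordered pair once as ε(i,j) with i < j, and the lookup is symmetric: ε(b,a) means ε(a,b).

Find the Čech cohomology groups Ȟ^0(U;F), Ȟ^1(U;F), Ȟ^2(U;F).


Ȟ^0 ≅ 0, Ȟ^1 ≅ Z/2 and Ȟ^2 ≅ Z

nerve simplices:
  U12={p20,p26,p27} U13={p5,p17,p26} U14={p5,p10,p34} U15={p10,p23,p36} U16={p18,p20,p23} U23={p16,p24,p26} U24={p7,p30,p31,p35} U25={p3,p16,p30} U26={p1,p20,p35} U34={p2,p5,p12,p13} U35={p6,p16,p25} U36={p6,p12,p21} U45={p10,p30,p32} U46={p12,p33,p35} U56={p6,p23,p29}
  U123={p26} U126={p20} U134={p5} U145={p10} U156={p23} U235={p16} U245={p30} U246={p35} U346={p12} U356={p6}
C dims 6,15,10; δ0: rk 6, SNF 1^5·2; δ1: rk 9, SNF 1^9
degree 0: 6−6−0 = 0 → Ȟ^0 ≅ 0
degree 1: 15−9−6 = 0 plus torsion [2] → Ȟ^1 ≅ Z/2
degree 2: 10−0−9 = 1 → Ȟ^2 ≅ Z


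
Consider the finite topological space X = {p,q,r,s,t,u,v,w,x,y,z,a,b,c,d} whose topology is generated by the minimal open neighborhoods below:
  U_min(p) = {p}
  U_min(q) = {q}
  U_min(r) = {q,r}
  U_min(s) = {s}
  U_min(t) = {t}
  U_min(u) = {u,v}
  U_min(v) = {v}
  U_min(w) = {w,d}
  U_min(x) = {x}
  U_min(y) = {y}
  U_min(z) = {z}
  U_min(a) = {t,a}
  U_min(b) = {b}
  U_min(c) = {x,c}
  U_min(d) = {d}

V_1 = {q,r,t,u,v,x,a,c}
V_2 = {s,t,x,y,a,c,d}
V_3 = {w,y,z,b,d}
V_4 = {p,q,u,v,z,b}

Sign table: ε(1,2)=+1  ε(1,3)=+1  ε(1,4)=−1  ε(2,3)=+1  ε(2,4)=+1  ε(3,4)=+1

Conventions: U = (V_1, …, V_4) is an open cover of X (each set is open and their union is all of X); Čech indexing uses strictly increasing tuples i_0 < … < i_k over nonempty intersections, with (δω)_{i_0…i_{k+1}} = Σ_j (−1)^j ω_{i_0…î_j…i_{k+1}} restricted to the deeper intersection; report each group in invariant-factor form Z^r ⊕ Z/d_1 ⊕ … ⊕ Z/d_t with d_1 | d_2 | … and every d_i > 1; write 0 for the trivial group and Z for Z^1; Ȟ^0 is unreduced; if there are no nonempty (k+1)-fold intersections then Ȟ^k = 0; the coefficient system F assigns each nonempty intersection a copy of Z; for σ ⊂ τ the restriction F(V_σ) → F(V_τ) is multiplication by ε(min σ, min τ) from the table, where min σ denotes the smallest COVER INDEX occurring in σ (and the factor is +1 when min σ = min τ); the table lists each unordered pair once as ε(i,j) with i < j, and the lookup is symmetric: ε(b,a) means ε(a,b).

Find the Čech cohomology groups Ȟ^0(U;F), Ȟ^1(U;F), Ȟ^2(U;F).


Ȟ^0 ≅ 0, Ȟ^1 ≅ Z/2 and Ȟ^2 ≅ 0

nonempty overlaps:
  V12={t,x,a,c} V14={q,u,v} V23={y,d} V34={z,b}
C dims 4,4; δ0: rk 4, SNF 1^3·2
degree 0: 4−4−0 = 0 → Ȟ^0 ≅ 0
degree 1: 4−0−4 = 0 plus torsion [2] → Ȟ^1 ≅ Z/2
degree 2: 0−0−0 = 0 → Ȟ^2 ≅ 0


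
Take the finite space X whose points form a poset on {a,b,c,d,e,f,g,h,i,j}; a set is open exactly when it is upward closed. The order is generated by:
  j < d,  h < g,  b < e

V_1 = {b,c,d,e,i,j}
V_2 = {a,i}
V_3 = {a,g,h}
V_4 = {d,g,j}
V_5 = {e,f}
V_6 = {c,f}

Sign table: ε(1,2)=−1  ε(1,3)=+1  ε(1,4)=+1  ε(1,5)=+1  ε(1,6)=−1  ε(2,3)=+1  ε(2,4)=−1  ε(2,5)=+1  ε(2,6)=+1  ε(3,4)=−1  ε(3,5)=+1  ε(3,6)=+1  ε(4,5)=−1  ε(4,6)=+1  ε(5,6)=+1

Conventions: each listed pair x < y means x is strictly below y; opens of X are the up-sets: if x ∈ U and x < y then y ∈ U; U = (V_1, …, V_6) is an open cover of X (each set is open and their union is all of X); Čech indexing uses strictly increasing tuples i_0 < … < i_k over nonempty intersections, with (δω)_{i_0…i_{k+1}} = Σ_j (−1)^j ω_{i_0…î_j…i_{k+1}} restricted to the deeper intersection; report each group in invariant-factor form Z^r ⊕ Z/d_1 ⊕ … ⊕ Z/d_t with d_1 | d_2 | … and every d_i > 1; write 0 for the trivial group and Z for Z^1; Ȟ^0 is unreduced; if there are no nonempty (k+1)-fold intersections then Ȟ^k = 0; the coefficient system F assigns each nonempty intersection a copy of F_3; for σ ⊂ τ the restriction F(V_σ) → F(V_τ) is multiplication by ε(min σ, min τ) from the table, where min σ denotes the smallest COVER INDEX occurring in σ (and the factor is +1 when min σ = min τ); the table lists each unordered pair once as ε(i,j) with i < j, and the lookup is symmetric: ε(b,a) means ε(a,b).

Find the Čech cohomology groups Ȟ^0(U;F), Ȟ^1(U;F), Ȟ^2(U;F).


Ȟ^0 = 0, Ȟ^1 = Z/3 and Ȟ^2 = 0

nerve simplices:
  V12={i} V14={d,j} V15={e} V16={c} V23={a} V34={g} V56={f}
C dims 6,7; δ0: rk_F3 6
degree 0: 6−6−0 = 0 → Ȟ^0 ≅ 0
degree 1: 7−0−6 = 1 → Ȟ^1 ≅ Z/3
degree 2: 0−0−0 = 0 → Ȟ^2 ≅ 0


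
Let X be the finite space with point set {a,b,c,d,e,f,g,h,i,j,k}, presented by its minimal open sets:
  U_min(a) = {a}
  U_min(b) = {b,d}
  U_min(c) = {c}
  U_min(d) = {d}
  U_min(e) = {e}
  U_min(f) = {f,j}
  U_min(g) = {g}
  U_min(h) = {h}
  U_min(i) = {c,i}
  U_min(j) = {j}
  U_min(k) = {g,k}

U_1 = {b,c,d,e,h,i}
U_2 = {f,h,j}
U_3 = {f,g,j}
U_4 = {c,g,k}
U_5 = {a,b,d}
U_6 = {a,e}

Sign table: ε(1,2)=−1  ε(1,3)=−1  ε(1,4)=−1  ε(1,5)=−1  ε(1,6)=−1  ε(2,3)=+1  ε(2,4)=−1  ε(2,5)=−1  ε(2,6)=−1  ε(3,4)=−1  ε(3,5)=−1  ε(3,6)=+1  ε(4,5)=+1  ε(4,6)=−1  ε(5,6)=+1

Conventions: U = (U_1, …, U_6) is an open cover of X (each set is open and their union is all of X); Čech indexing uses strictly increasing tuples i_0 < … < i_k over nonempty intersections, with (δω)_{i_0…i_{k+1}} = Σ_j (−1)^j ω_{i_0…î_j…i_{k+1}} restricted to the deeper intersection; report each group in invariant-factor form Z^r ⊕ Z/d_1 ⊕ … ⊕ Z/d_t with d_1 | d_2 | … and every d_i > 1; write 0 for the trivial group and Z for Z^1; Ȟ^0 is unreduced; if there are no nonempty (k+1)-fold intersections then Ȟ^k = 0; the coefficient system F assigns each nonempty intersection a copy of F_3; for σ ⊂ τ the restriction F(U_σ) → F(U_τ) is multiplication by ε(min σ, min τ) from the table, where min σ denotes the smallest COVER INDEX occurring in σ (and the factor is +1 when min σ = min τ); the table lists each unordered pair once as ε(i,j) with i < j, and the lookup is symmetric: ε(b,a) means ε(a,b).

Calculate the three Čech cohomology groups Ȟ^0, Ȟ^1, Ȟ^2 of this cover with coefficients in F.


nerve of the cover:
  U12={h} U14={c} U15={b,d} U16={e} U23={f,j} U34={g} U56={a}
C dims 6,7; δ0: rk_F3 6
Ȟ^0 = (6 − 6) − 0 = 0, so Ȟ^0 ≅ 0
Ȟ^1 = (7 − 0) − 6 = 1, so Ȟ^1 ≅ Z/3
Ȟ^2 = (0 − 0) − 0 = 0, so Ȟ^2 ≅ 0

Ȟ^0 ≅ 0, Ȟ^1 ≅ Z/3, Ȟ^2 ≅ 0


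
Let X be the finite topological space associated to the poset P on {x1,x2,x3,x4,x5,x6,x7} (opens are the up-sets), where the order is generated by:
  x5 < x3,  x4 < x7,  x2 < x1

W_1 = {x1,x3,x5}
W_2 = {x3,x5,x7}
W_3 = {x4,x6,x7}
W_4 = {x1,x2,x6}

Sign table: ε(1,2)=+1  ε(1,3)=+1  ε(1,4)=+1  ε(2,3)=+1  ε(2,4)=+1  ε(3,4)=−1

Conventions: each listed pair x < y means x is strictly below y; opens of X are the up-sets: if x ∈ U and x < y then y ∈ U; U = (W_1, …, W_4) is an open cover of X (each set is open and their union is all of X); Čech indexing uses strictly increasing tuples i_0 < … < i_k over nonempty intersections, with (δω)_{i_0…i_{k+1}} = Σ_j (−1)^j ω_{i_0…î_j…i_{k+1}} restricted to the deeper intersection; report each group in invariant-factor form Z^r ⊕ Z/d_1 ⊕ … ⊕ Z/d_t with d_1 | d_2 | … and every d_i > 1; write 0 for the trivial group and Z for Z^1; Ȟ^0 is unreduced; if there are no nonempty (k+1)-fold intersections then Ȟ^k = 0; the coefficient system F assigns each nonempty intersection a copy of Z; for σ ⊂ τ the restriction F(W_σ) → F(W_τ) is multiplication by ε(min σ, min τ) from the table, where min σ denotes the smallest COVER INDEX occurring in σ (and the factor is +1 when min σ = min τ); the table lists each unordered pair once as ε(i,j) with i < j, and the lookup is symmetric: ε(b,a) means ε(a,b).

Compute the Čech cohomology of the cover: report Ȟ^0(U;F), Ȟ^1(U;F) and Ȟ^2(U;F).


nerve simplices:
  W12={x3,x5} W14={x1} W23={x7} W34={x6}
C dims 4,4; δ0: rk 4, SNF 1^3·2
degree 0: 4−4−0 = 0 → Ȟ^0 ≅ 0
degree 1: 4−0−4 = 0 plus torsion [2] → Ȟ^1 ≅ Z/2
degree 2: 0−0−0 = 0 → Ȟ^2 ≅ 0

Ȟ^0 = 0; Ȟ^1 = Z/2; Ȟ^2 = 0


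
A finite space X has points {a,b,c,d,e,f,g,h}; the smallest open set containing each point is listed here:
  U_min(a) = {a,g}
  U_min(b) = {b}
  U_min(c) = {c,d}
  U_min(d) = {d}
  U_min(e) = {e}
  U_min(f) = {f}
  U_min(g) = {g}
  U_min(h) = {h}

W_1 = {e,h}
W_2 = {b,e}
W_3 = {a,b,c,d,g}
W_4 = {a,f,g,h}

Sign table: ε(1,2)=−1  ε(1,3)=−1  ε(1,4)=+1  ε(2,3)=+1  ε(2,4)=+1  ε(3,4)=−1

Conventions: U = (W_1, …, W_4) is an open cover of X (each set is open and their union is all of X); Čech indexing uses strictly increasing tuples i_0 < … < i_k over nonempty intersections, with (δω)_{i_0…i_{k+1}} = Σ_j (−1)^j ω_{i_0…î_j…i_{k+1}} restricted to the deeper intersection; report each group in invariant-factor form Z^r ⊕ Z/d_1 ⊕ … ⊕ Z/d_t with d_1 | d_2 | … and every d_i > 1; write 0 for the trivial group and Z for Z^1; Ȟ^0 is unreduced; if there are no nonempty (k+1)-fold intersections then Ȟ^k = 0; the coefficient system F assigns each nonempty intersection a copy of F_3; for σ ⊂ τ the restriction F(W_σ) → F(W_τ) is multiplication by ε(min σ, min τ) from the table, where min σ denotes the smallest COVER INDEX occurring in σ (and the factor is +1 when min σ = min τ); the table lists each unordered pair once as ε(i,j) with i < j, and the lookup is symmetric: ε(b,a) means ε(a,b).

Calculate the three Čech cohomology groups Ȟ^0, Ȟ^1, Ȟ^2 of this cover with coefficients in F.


Ȟ^0 = Z/3, Ȟ^1 = Z/3 and Ȟ^2 = 0

cover nerve:
  W12={e} W14={h} W23={b} W34={a,g}
C dims 4,4; δ0: rk_F3 3
Ȟ^0: (4−3)−0=1 ⇒ Z/3
Ȟ^1: (4−0)−3=1 ⇒ Z/3
Ȟ^2: (0−0)−0=0 ⇒ 0


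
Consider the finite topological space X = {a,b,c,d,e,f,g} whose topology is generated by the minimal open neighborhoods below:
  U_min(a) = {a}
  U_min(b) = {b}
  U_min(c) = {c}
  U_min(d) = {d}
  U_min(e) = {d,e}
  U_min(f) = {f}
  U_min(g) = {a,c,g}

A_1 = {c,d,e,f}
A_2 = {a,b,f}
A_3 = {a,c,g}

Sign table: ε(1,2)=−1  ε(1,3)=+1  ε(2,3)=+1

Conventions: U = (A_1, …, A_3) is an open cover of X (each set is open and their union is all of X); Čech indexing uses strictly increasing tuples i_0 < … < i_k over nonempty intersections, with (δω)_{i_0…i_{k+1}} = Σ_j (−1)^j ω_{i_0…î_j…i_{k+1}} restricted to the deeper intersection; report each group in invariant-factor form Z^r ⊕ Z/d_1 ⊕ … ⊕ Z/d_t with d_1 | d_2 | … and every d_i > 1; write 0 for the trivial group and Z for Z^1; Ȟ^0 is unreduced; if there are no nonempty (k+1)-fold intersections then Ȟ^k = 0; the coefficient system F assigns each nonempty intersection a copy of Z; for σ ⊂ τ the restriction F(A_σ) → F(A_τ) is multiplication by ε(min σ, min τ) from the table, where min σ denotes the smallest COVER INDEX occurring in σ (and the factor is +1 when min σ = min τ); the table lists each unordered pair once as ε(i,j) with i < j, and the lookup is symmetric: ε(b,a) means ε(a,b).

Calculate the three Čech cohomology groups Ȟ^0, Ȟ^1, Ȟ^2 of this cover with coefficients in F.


nonempty overlaps:
  A12={f} A13={c} A23={a}
C dims 3,3; δ0: rk 3, SNF 1^2·2
degree 0: 3−3−0 = 0 → Ȟ^0 ≅ 0
degree 1: 3−0−3 = 0 plus torsion [2] → Ȟ^1 ≅ Z/2
degree 2: 0−0−0 = 0 → Ȟ^2 ≅ 0

Ȟ^0 = 0; Ȟ^1 = Z/2; Ȟ^2 = 0


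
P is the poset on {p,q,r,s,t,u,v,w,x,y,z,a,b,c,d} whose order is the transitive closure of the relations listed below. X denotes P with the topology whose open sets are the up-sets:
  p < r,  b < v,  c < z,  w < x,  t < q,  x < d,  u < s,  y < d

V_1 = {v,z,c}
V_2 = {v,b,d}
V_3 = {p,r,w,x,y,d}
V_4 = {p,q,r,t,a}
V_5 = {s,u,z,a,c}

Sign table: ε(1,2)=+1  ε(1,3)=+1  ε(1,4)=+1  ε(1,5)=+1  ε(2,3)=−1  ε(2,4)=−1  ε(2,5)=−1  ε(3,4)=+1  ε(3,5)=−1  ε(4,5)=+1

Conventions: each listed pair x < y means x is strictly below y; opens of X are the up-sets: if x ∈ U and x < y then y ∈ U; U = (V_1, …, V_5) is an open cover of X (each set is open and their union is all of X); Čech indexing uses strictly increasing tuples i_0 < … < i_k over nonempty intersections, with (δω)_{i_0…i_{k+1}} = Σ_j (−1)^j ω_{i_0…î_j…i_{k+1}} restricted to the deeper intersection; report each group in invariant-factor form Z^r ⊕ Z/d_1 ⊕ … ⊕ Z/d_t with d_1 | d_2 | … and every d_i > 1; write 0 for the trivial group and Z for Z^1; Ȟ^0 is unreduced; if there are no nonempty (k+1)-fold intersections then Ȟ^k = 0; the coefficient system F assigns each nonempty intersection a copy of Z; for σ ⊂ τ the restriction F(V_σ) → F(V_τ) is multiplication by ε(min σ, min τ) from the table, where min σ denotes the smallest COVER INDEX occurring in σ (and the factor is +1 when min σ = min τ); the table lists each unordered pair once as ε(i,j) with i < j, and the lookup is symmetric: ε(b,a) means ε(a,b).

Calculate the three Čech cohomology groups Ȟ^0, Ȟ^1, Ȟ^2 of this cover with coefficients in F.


intersection data:
  V12={v} V15={z,c} V23={d} V34={p,r} V45={a}
C dims 5,5; δ0: rk 5, SNF 1^4·2
Ȟ^0 = (5 − 5) − 0 = 0, so Ȟ^0 ≅ 0
Ȟ^1 = (5 − 0) − 5 = 0 plus torsion [2], so Ȟ^1 ≅ Z/2
Ȟ^2 = (0 − 0) − 0 = 0, so Ȟ^2 ≅ 0

Ȟ^0 ≅ 0,  Ȟ^1 ≅ Z/2,  Ȟ^2 ≅ 0


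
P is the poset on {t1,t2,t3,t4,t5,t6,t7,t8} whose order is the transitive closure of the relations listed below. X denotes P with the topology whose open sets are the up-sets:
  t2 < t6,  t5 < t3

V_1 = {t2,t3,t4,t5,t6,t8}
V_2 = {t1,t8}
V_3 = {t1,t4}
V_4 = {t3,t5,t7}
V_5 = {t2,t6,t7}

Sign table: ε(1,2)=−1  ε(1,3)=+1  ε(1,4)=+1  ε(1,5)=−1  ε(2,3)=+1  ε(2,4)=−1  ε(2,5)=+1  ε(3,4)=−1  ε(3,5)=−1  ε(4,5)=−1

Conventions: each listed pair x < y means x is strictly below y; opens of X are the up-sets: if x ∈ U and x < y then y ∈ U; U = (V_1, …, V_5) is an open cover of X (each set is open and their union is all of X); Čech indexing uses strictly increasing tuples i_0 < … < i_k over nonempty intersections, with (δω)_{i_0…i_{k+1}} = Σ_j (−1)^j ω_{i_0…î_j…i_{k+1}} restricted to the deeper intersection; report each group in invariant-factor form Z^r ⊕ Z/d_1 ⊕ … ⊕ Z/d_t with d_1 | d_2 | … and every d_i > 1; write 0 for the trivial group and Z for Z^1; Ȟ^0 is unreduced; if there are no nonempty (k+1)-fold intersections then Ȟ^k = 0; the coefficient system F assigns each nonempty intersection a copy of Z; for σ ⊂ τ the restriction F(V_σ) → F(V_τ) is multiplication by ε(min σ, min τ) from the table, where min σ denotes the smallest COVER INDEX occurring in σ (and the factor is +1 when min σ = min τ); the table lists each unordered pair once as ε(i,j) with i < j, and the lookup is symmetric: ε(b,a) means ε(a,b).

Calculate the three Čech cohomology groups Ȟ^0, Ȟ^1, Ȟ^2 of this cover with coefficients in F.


Ȟ^0 ≅ 0; Ȟ^1 ≅ Z ⊕ Z/2; Ȟ^2 ≅ 0

cover nerve:
  V12={t8} V13={t4} V14={t3,t5} V15={t2,t6} V23={t1} V45={t7}
C dims 5,6; δ0: rk 5, SNF 1^4·2
Ȟ^0: (5−5)−0=0 ⇒ 0
Ȟ^1: (6−0)−5=1 plus torsion [2] ⇒ Z ⊕ Z/2
Ȟ^2: (0−0)−0=0 ⇒ 0


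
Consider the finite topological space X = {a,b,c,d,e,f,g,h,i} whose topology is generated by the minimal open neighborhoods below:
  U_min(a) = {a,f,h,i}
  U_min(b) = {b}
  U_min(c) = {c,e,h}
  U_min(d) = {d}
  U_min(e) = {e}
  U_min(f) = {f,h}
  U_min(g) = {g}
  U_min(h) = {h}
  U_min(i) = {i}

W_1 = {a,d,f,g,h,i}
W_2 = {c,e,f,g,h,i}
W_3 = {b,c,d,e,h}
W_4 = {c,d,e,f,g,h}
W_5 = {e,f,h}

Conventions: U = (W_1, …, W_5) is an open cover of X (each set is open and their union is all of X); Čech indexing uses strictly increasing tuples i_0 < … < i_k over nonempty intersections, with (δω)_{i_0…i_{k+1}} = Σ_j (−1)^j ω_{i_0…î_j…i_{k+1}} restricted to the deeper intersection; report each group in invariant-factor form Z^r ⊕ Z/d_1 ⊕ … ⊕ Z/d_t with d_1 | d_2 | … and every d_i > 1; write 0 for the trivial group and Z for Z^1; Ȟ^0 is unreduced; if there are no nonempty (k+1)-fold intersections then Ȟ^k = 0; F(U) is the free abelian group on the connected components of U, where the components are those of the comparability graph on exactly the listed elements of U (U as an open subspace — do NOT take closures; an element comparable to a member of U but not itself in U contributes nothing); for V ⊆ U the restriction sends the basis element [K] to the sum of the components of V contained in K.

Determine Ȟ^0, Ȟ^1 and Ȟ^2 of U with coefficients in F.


intersection data:
  W12={f,g,h,i} W13={d,h} W14={d,f,g,h} W15={f,h} W23={c,e,h} W24={c,e,f,g,h} W25={e,f,h} W34={c,d,e,h} W35={e,h} W45={e,f,h}
  W123={h} W124={f,g,h} W125={f,h} W134={d,h} W135={h} W145={f,h} W234={c,e,h} W235={e,h} W245={e,f,h} W345={e,h}
  W1234={h} W1235={h} W1245={f,h} W1345={h} W2345={e,h}
  W12345={h}
components per intersection:
  W1: {a,f,h,i} {d} {g}
  W2: {c,e,f,h} {g} {i}
  W3: {b} {c,e,h} {d}
  W4: {c,e,f,h} {d} {g}
  W5: {e} {f,h}
  W12: {f,h} {g} {i}
  W13: {d} {h}
  W14: {d} {f,h} {g}
  W15: {f,h}
  W23: {c,e,h}
  W24: {c,e,f,h} {g}
  W25: {e} {f,h}
  W34: {c,e,h} {d}
  W35: {e} {h}
  W45: {e} {f,h}
  W123: {h}
  W124: {f,h} {g}
  W125: {f,h}
  W134: {d} {h}
  W135: {h}
  W145: {f,h}
  W234: {c,e,h}
  W235: {e} {h}
  W245: {e} {f,h}
  W345: {e} {h}
  W1234: {h}
  W1235: {h}
  W1245: {f,h}
  W1345: {h}
  W2345: {e} {h}
  W12345: {h}
C dims 14,20,15,6; δ0: rk 10, SNF 1^10; δ1: rk 10, SNF 1^10; δ2: rk 5, SNF 1^5
Ȟ^0 = (14 − 10) − 0 = 4, so Ȟ^0 ≅ Z^4
Ȟ^1 = (20 − 10) − 10 = 0, so Ȟ^1 ≅ 0
Ȟ^2 = (15 − 5) − 10 = 0, so Ȟ^2 ≅ 0

Ȟ^0 ≅ Z^4; Ȟ^1 ≅ 0; Ȟ^2 ≅ 0


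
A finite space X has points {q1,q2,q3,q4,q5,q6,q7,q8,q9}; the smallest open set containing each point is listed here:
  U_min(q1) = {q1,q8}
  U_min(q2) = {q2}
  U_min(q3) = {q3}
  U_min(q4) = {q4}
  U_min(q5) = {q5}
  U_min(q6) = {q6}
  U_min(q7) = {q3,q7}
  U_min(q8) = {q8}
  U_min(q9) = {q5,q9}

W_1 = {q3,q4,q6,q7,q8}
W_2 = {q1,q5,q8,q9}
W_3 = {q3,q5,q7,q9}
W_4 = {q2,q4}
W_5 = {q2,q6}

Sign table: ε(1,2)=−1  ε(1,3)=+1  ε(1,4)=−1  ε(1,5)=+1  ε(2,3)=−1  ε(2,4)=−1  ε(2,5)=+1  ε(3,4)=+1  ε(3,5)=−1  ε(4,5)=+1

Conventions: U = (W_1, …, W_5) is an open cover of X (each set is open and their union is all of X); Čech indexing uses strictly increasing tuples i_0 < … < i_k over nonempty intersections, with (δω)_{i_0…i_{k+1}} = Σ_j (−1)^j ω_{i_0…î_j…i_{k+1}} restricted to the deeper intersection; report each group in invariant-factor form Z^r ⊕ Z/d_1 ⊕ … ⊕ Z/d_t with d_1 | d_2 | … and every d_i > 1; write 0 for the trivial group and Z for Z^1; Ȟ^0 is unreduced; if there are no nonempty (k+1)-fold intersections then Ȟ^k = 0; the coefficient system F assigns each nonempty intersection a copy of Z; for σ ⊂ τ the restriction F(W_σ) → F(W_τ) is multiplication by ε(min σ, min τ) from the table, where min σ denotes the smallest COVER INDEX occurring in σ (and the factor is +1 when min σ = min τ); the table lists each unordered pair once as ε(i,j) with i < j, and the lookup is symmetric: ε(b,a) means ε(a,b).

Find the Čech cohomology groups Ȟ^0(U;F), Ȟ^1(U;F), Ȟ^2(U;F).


Ȟ^0 ≅ 0, Ȟ^1 ≅ Z ⊕ Z/2 and Ȟ^2 ≅ 0

intersection data:
  W12={q8} W13={q3,q7} W14={q4} W15={q6} W23={q5,q9} W45={q2}
C dims 5,6; δ0: rk 5, SNF 1^4·2
Ȟ^0 = (5 − 5) − 0 = 0, so Ȟ^0 ≅ 0
Ȟ^1 = (6 − 0) − 5 = 1 plus torsion [2], so Ȟ^1 ≅ Z ⊕ Z/2
Ȟ^2 = (0 − 0) − 0 = 0, so Ȟ^2 ≅ 0


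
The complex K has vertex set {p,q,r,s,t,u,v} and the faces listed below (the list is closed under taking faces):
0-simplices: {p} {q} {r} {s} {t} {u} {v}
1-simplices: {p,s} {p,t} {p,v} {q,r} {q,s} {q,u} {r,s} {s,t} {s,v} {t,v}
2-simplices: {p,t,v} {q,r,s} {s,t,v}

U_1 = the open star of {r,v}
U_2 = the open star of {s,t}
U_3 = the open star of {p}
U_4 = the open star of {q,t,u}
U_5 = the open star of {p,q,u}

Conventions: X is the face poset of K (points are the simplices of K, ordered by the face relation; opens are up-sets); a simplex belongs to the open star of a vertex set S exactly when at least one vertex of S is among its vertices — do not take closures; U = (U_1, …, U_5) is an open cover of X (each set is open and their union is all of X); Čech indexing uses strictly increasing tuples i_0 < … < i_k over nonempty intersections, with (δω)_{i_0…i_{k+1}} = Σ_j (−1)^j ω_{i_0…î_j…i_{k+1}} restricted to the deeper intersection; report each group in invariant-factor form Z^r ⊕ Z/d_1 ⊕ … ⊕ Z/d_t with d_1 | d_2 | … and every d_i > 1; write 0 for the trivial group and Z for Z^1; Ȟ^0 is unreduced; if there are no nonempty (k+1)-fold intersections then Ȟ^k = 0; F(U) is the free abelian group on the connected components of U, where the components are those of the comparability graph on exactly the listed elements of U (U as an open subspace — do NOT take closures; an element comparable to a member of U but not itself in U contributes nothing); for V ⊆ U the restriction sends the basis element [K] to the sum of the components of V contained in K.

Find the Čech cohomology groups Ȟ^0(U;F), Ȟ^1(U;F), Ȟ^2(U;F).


cover nerve:
  U1={{r},{v},{p,v},{q,r},{r,s},{s,v},{t,v},{p,t,v},{q,r,s},{s,t,v}} U2={{s},{t},{p,s},{p,t},{q,s},{r,s},{s,t},{s,v},{t,v},{p,t,v},{q,r,s},{s,t,v}} U3={{p},{p,s},{p,t},{p,v},{p,t,v}} U4={{q},{t},{u},{p,t},{q,r},{q,s},{q,u},{s,t},{t,v},{p,t,v},{q,r,s},{s,t,v}} U5={{p},{q},{u},{p,s},{p,t},{p,v},{q,r},{q,s},{q,u},{p,t,v},{q,r,s}}
  U12={{r,s},{s,v},{t,v},{p,t,v},{q,r,s},{s,t,v}} U13={{p,v},{p,t,v}} U14={{q,r},{t,v},{p,t,v},{q,r,s},{s,t,v}} U15={{p,v},{q,r},{p,t,v},{q,r,s}} U23={{p,s},{p,t},{p,t,v}} U24={{t},{p,t},{q,s},{s,t},{t,v},{p,t,v},{q,r,s},{s,t,v}} U25={{p,s},{p,t},{q,s},{p,t,v},{q,r,s}} U34={{p,t},{p,t,v}} U35={{p},{p,s},{p,t},{p,v},{p,t,v}} U45={{q},{u},{p,t},{q,r},{q,s},{q,u},{p,t,v},{q,r,s}}
  U123={{p,t,v}} U124={{t,v},{p,t,v},{q,r,s},{s,t,v}} U125={{p,t,v},{q,r,s}} U134={{p,t,v}} U135={{p,v},{p,t,v}} U145={{q,r},{p,t,v},{q,r,s}} U234={{p,t},{p,t,v}} U235={{p,s},{p,t},{p,t,v}} U245={{p,t},{q,s},{p,t,v},{q,r,s}} U345={{p,t},{p,t,v}}
  U1234={{p,t,v}} U1235={{p,t,v}} U1245={{p,t,v},{q,r,s}} U1345={{p,t,v}} U2345={{p,t},{p,t,v}}
  U12345={{p,t,v}}
components per intersection:
  U1: {{r},{q,r},{r,s},{q,r,s}} {{v},{p,v},{s,v},{t,v},{p,t,v},{s,t,v}}
  U2: {{s},{t},{p,s},{p,t},{q,s},{r,s},{s,t},{s,v},{t,v},{p,t,v},{q,r,s},{s,t,v}}
  U3: {{p},{p,s},{p,t},{p,v},{p,t,v}}
  U4: {{q},{u},{q,r},{q,s},{q,u},{q,r,s}} {{t},{p,t},{s,t},{t,v},{p,t,v},{s,t,v}}
  U5: {{p},{p,s},{p,t},{p,v},{p,t,v}} {{q},{u},{q,r},{q,s},{q,u},{q,r,s}}
  U12: {{r,s},{q,r,s}} {{s,v},{t,v},{p,t,v},{s,t,v}}
  U13: {{p,v},{p,t,v}}
  U14: {{q,r},{q,r,s}} {{t,v},{p,t,v},{s,t,v}}
  U15: {{p,v},{p,t,v}} {{q,r},{q,r,s}}
  U23: {{p,s}} {{p,t},{p,t,v}}
  U24: {{t},{p,t},{s,t},{t,v},{p,t,v},{s,t,v}} {{q,s},{q,r,s}}
  U25: {{p,s}} {{p,t},{p,t,v}} {{q,s},{q,r,s}}
  U34: {{p,t},{p,t,v}}
  U35: {{p},{p,s},{p,t},{p,v},{p,t,v}}
  U45: {{q},{u},{q,r},{q,s},{q,u},{q,r,s}} {{p,t},{p,t,v}}
  U123: {{p,t,v}}
  U124: {{t,v},{p,t,v},{s,t,v}} {{q,r,s}}
  U125: {{p,t,v}} {{q,r,s}}
  U134: {{p,t,v}}
  U135: {{p,v},{p,t,v}}
  U145: {{q,r},{q,r,s}} {{p,t,v}}
  U234: {{p,t},{p,t,v}}
  U235: {{p,s}} {{p,t},{p,t,v}}
  U245: {{p,t},{p,t,v}} {{q,s},{q,r,s}}
  U345: {{p,t},{p,t,v}}
  U1234: {{p,t,v}}
  U1235: {{p,t,v}}
  U1245: {{p,t,v}} {{q,r,s}}
  U1345: {{p,t,v}}
  U2345: {{p,t},{p,t,v}}
  U12345: {{p,t,v}}
C dims 8,18,15,6; δ0: rk 7, SNF 1^7; δ1: rk 10, SNF 1^10; δ2: rk 5, SNF 1^5
Ȟ^0: (8−7)−0=1 ⇒ Z
Ȟ^1: (18−10)−7=1 ⇒ Z
Ȟ^2: (15−5)−10=0 ⇒ 0

Ȟ^0 ≅ Z, Ȟ^1 ≅ Z, Ȟ^2 ≅ 0


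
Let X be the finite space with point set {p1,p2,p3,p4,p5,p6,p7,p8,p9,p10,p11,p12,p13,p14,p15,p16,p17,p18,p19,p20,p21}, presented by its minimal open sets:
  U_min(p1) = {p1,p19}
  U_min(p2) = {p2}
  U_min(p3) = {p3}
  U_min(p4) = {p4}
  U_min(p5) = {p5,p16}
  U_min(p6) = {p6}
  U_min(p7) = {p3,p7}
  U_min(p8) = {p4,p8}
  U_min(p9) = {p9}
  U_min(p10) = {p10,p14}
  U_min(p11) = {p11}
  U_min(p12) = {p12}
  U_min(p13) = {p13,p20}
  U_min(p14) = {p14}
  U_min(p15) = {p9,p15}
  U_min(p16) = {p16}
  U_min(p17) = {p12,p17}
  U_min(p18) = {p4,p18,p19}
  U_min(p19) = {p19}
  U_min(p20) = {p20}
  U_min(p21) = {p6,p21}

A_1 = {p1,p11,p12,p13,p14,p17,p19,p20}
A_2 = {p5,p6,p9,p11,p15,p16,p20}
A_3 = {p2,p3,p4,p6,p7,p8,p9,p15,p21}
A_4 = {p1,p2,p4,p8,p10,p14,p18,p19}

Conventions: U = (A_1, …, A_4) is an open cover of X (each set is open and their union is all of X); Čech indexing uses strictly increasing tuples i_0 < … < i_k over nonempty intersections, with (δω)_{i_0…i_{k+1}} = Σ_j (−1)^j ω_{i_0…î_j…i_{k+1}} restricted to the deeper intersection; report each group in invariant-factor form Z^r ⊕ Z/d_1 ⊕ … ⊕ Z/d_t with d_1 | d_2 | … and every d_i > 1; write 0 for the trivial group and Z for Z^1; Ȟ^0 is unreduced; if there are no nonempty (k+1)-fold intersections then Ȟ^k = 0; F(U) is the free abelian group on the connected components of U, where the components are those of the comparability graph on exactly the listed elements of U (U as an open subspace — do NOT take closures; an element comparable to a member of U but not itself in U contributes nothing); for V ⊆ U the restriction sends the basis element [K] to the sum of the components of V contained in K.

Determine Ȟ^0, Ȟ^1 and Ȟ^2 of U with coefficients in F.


Ȟ^0 = Z^10,  Ȟ^1 = 0,  Ȟ^2 = 0

nonempty overlaps:
  A12={p11,p20} A14={p1,p14,p19} A23={p6,p9,p15} A34={p2,p4,p8}
components per intersection:
  A1: {p1,p19} {p11} {p12,p17} {p13,p20} {p14}
  A2: {p5,p16} {p6} {p9,p15} {p11} {p20}
  A3: {p2} {p3,p7} {p4,p8} {p6,p21} {p9,p15}
  A4: {p1,p4,p8,p18,p19} {p2} {p10,p14}
  A12: {p11} {p20}
  A14: {p1,p19} {p14}
  A23: {p6} {p9,p15}
  A34: {p2} {p4,p8}
C dims 18,8; δ0: rk 8, SNF 1^8
degree 0: 18−8−0 = 10 → Ȟ^0 ≅ Z^10
degree 1: 8−0−8 = 0 → Ȟ^1 ≅ 0
degree 2: 0−0−0 = 0 → Ȟ^2 ≅ 0
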